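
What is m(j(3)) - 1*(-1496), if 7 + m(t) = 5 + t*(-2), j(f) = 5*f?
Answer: 1464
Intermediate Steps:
m(t) = -2 - 2*t (m(t) = -7 + (5 + t*(-2)) = -7 + (5 - 2*t) = -2 - 2*t)
m(j(3)) - 1*(-1496) = (-2 - 10*3) - 1*(-1496) = (-2 - 2*15) + 1496 = (-2 - 30) + 1496 = -32 + 1496 = 1464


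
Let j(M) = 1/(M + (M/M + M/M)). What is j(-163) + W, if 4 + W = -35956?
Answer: -5789561/161 ≈ -35960.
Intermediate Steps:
W = -35960 (W = -4 - 35956 = -35960)
j(M) = 1/(2 + M) (j(M) = 1/(M + (1 + 1)) = 1/(M + 2) = 1/(2 + M))
j(-163) + W = 1/(2 - 163) - 35960 = 1/(-161) - 35960 = -1/161 - 35960 = -5789561/161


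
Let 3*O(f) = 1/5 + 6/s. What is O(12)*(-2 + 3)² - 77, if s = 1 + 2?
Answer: -1144/15 ≈ -76.267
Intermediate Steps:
s = 3
O(f) = 11/15 (O(f) = (1/5 + 6/3)/3 = (1*(⅕) + 6*(⅓))/3 = (⅕ + 2)/3 = (⅓)*(11/5) = 11/15)
O(12)*(-2 + 3)² - 77 = 11*(-2 + 3)²/15 - 77 = (11/15)*1² - 77 = (11/15)*1 - 77 = 11/15 - 77 = -1144/15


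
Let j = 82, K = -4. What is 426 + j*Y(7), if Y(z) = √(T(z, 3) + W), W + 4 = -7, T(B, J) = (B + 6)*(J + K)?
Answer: 426 + 164*I*√6 ≈ 426.0 + 401.72*I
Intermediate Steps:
T(B, J) = (-4 + J)*(6 + B) (T(B, J) = (B + 6)*(J - 4) = (6 + B)*(-4 + J) = (-4 + J)*(6 + B))
W = -11 (W = -4 - 7 = -11)
Y(z) = √(-17 - z) (Y(z) = √((-24 - 4*z + 6*3 + z*3) - 11) = √((-24 - 4*z + 18 + 3*z) - 11) = √((-6 - z) - 11) = √(-17 - z))
426 + j*Y(7) = 426 + 82*√(-17 - 1*7) = 426 + 82*√(-17 - 7) = 426 + 82*√(-24) = 426 + 82*(2*I*√6) = 426 + 164*I*√6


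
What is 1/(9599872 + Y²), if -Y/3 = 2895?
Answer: 1/85029097 ≈ 1.1761e-8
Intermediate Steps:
Y = -8685 (Y = -3*2895 = -8685)
1/(9599872 + Y²) = 1/(9599872 + (-8685)²) = 1/(9599872 + 75429225) = 1/85029097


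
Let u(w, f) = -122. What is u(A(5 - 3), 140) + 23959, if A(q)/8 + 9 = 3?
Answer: 23837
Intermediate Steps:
A(q) = -48 (A(q) = -72 + 8*3 = -72 + 24 = -48)
u(A(5 - 3), 140) + 23959 = -122 + 23959 = 23837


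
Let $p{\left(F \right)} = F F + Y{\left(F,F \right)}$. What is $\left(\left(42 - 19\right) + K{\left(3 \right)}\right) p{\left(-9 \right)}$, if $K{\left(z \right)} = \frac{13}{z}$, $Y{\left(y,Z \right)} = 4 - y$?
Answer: $\frac{7708}{3} \approx 2569.3$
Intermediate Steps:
$p{\left(F \right)} = 4 + F^{2} - F$ ($p{\left(F \right)} = F F - \left(-4 + F\right) = F^{2} - \left(-4 + F\right) = 4 + F^{2} - F$)
$\left(\left(42 - 19\right) + K{\left(3 \right)}\right) p{\left(-9 \right)} = \left(\left(42 - 19\right) + \frac{13}{3}\right) \left(4 + \left(-9\right)^{2} - -9\right) = \left(23 + 13 \cdot \frac{1}{3}\right) \left(4 + 81 + 9\right) = \left(23 + \frac{13}{3}\right) 94 = \frac{82}{3} \cdot 94 = \frac{7708}{3}$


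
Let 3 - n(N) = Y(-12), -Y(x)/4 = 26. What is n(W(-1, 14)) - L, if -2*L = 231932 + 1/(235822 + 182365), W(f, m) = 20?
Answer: 97080439303/836374 ≈ 1.1607e+5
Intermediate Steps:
Y(x) = -104 (Y(x) = -4*26 = -104)
L = -96990947285/836374 (L = -(231932 + 1/(235822 + 182365))/2 = -(231932 + 1/418187)/2 = -½*96990947285/418187 = -96990947285/836374 ≈ -1.1597e+5)
n(N) = 107 (n(N) = 3 - 1*(-104) = 3 + 104 = 107)
n(W(-1, 14)) - L = 107 - 1*(-96990947285/836374) = 107 + 96990947285/836374 = 97080439303/836374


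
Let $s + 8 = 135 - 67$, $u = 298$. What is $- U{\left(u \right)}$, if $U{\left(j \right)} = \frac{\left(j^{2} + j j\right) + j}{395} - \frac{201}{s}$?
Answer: $- \frac{706331}{1580} \approx -447.04$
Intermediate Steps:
$s = 60$ ($s = -8 + \left(135 - 67\right) = -8 + 68 = 60$)
$U{\left(j \right)} = - \frac{67}{20} + \frac{j}{395} + \frac{2 j^{2}}{395}$ ($U{\left(j \right)} = \frac{\left(j^{2} + j j\right) + j}{395} - \frac{201}{60} = \left(\left(j^{2} + j^{2}\right) + j\right) \frac{1}{395} - \frac{67}{20} = \left(2 j^{2} + j\right) \frac{1}{395} - \frac{67}{20} = \left(j + 2 j^{2}\right) \frac{1}{395} - \frac{67}{20} = \left(\frac{j}{395} + \frac{2 j^{2}}{395}\right) - \frac{67}{20} = - \frac{67}{20} + \frac{j}{395} + \frac{2 j^{2}}{395}$)
$- U{\left(u \right)} = - (- \frac{67}{20} + \frac{1}{395} \cdot 298 \left(1 + 2 \cdot 298\right)) = - (- \frac{67}{20} + \frac{1}{395} \cdot 298 \left(1 + 596\right)) = - (- \frac{67}{20} + \frac{1}{395} \cdot 298 \cdot 597) = - (- \frac{67}{20} + \frac{177906}{395}) = \left(-1\right) \frac{706331}{1580} = - \frac{706331}{1580}$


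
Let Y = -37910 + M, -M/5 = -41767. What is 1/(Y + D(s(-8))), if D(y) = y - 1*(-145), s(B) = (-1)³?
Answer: 1/171069 ≈ 5.8456e-6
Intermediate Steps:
M = 208835 (M = -5*(-41767) = 208835)
s(B) = -1
D(y) = 145 + y (D(y) = y + 145 = 145 + y)
Y = 170925 (Y = -37910 + 208835 = 170925)
1/(Y + D(s(-8))) = 1/(170925 + (145 - 1)) = 1/(170925 + 144) = 1/171069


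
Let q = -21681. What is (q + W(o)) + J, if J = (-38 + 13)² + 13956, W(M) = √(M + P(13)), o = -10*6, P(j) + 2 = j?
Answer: -7100 + 7*I ≈ -7100.0 + 7.0*I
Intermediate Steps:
P(j) = -2 + j
o = -60
W(M) = √(11 + M) (W(M) = √(M + (-2 + 13)) = √(M + 11) = √(11 + M))
J = 14581 (J = (-25)² + 13956 = 625 + 13956 = 14581)
(q + W(o)) + J = (-21681 + √(11 - 60)) + 14581 = (-21681 + √(-49)) + 14581 = (-21681 + 7*I) + 14581 = -7100 + 7*I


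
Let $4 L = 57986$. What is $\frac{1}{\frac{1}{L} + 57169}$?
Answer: $\frac{28993}{1657500819} \approx 1.7492 \cdot 10^{-5}$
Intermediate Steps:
$L = \frac{28993}{2}$ ($L = \frac{1}{4} \cdot 57986 = \frac{28993}{2} \approx 14497.0$)
$\frac{1}{\frac{1}{L} + 57169} = \frac{1}{\frac{1}{\frac{28993}{2}} + 57169} = \frac{1}{\frac{2}{28993} + 57169} = \frac{1}{\frac{1657500819}{28993}} = \frac{28993}{1657500819}$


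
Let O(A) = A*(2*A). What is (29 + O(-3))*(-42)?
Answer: -1974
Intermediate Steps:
O(A) = 2*A²
(29 + O(-3))*(-42) = (29 + 2*(-3)²)*(-42) = (29 + 2*9)*(-42) = (29 + 18)*(-42) = 47*(-42) = -1974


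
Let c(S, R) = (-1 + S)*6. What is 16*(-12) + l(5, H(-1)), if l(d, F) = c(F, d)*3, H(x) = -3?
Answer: -264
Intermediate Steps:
c(S, R) = -6 + 6*S
l(d, F) = -18 + 18*F (l(d, F) = (-6 + 6*F)*3 = -18 + 18*F)
16*(-12) + l(5, H(-1)) = 16*(-12) + (-18 + 18*(-3)) = -192 + (-18 - 54) = -192 - 72 = -264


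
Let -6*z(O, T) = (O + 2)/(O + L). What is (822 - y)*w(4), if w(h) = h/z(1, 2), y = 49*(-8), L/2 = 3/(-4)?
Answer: 4856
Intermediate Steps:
L = -3/2 (L = 2*(3/(-4)) = 2*(3*(-¼)) = 2*(-¾) = -3/2 ≈ -1.5000)
y = -392
z(O, T) = -(2 + O)/(6*(-3/2 + O)) (z(O, T) = -(O + 2)/(6*(O - 3/2)) = -(2 + O)/(6*(-3/2 + O)))
w(h) = h (w(h) = h/(((-2 - 1*1)/(3*(-3 + 2*1)))) = h/(((-2 - 1)/(3*(-3 + 2)))) = h/(((⅓)*(-3)/(-1))) = h/(((⅓)*(-1)*(-3))) = h/1 = h*1 = h)
(822 - y)*w(4) = (822 - 1*(-392))*4 = (822 + 392)*4 = 1214*4 = 4856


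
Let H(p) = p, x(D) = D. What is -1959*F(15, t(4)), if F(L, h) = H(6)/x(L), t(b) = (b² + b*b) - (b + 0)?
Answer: -3918/5 ≈ -783.60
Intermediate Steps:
t(b) = -b + 2*b² (t(b) = (b² + b²) - b = 2*b² - b = -b + 2*b²)
F(L, h) = 6/L
-1959*F(15, t(4)) = -11754/15 = -1959*⅖ = -3918/5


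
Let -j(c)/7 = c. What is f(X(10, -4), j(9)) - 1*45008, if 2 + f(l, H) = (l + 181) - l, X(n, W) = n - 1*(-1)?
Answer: -44829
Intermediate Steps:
j(c) = -7*c
X(n, W) = 1 + n (X(n, W) = n + 1 = 1 + n)
f(l, H) = 179 (f(l, H) = -2 + ((l + 181) - l) = -2 + ((181 + l) - l) = -2 + 181 = 179)
f(X(10, -4), j(9)) - 1*45008 = 179 - 1*45008 = 179 - 45008 = -44829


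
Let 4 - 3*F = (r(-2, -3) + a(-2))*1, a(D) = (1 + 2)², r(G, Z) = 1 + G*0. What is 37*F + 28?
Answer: -46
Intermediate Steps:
r(G, Z) = 1 (r(G, Z) = 1 + 0 = 1)
a(D) = 9 (a(D) = 3² = 9)
F = -2 (F = 4/3 - (1 + 9)/3 = 4/3 - 10/3 = -2)
37*F + 28 = 37*(-2) + 28 = -74 + 28 = -46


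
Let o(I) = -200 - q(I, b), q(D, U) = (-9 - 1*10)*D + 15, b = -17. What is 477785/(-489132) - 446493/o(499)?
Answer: -15915797849/323735508 ≈ -49.163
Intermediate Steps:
q(D, U) = 15 - 19*D (q(D, U) = (-9 - 10)*D + 15 = -19*D + 15 = 15 - 19*D)
o(I) = -215 + 19*I (o(I) = -200 - (15 - 19*I) = -200 + (-15 + 19*I) = -215 + 19*I)
477785/(-489132) - 446493/o(499) = 477785/(-489132) - 446493/(-215 + 19*499) = 477785*(-1/489132) - 446493/(-215 + 9481) = -68255/69876 - 446493/9266 = -15915797849/323735508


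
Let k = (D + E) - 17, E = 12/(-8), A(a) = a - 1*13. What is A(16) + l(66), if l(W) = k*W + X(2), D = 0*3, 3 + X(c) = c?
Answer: -1219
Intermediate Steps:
A(a) = -13 + a (A(a) = a - 13 = -13 + a)
X(c) = -3 + c
E = -3/2 (E = 12*(-⅛) = -3/2 ≈ -1.5000)
D = 0
k = -37/2 (k = (0 - 3/2) - 17 = -3/2 - 17 = -37/2 ≈ -18.500)
l(W) = -1 - 37*W/2 (l(W) = -37*W/2 + (-3 + 2) = -37*W/2 - 1 = -1 - 37*W/2)
A(16) + l(66) = (-13 + 16) + (-1 - 37/2*66) = 3 + (-1 - 1221) = 3 - 1222 = -1219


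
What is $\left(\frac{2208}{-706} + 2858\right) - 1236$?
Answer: $\frac{571462}{353} \approx 1618.9$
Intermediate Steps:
$\left(\frac{2208}{-706} + 2858\right) - 1236 = \left(2208 \left(- \frac{1}{706}\right) + 2858\right) - 1236 = \left(- \frac{1104}{353} + 2858\right) - 1236 = \frac{1007770}{353} - 1236 = \frac{571462}{353}$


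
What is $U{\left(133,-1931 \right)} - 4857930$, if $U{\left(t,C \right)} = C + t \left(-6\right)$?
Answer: $-4860659$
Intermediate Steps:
$U{\left(t,C \right)} = C - 6 t$
$U{\left(133,-1931 \right)} - 4857930 = \left(-1931 - 798\right) - 4857930 = -2729 - 4857930 = -4860659$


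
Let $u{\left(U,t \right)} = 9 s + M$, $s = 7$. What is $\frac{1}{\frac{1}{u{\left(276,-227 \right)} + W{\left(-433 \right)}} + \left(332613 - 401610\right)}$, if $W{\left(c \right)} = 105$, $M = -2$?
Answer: $- \frac{166}{11453501} \approx -1.4493 \cdot 10^{-5}$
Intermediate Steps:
$u{\left(U,t \right)} = 61$ ($u{\left(U,t \right)} = 9 \cdot 7 - 2 = 63 - 2 = 61$)
$\frac{1}{\frac{1}{u{\left(276,-227 \right)} + W{\left(-433 \right)}} + \left(332613 - 401610\right)} = \frac{1}{\frac{1}{61 + 105} + \left(332613 - 401610\right)} = \frac{1}{\frac{1}{166} + \left(332613 - 401610\right)} = \frac{1}{\frac{1}{166} - 68997} = \frac{1}{- \frac{11453501}{166}} = - \frac{166}{11453501}$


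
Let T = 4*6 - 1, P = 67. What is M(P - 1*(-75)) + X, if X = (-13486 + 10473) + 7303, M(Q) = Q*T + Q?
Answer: 7698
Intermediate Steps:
T = 23 (T = 24 - 1 = 23)
M(Q) = 24*Q (M(Q) = Q*23 + Q = 23*Q + Q = 24*Q)
X = 4290 (X = -3013 + 7303 = 4290)
M(P - 1*(-75)) + X = 24*(67 - 1*(-75)) + 4290 = 24*(67 + 75) + 4290 = 24*142 + 4290 = 3408 + 4290 = 7698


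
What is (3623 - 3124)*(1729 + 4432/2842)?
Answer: 1227103375/1421 ≈ 8.6355e+5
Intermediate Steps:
(3623 - 3124)*(1729 + 4432/2842) = 499*(1729 + 4432*(1/2842)) = 499*(1729 + 2216/1421) = 499*(2459125/1421) = 1227103375/1421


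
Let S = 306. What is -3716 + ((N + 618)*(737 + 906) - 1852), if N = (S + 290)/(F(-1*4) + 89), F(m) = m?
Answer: 86812738/85 ≈ 1.0213e+6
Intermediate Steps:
N = 596/85 (N = (306 + 290)/(-1*4 + 89) = 596/(-4 + 89) = 596/85 ≈ 7.0118)
-3716 + ((N + 618)*(737 + 906) - 1852) = -3716 + ((596/85 + 618)*(737 + 906) - 1852) = -3716 + ((53126/85)*1643 - 1852) = -3716 + (87286018/85 - 1852) = -3716 + 87128598/85 = 86812738/85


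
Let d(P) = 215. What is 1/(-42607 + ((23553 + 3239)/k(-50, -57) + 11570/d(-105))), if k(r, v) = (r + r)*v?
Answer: -61275/2607158461 ≈ -2.3503e-5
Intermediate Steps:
k(r, v) = 2*r*v (k(r, v) = (2*r)*v = 2*r*v)
1/(-42607 + ((23553 + 3239)/k(-50, -57) + 11570/d(-105))) = 1/(-42607 + ((23553 + 3239)/((2*(-50)*(-57))) + 11570/215)) = 1/(-42607 + (26792/5700 + 11570*(1/215))) = 1/(-42607 + (26792*(1/5700) + 2314/43)) = 1/(-42607 + (6698/1425 + 2314/43)) = 1/(-42607 + 3585464/61275) = 1/(-2607158461/61275) = -61275/2607158461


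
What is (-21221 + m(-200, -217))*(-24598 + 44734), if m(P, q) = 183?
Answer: -423621168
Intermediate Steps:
(-21221 + m(-200, -217))*(-24598 + 44734) = (-21221 + 183)*(-24598 + 44734) = -21038*20136 = -423621168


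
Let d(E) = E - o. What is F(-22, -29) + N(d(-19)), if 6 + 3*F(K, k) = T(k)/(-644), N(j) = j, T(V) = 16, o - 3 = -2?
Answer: -10630/483 ≈ -22.008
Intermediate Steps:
o = 1 (o = 3 - 2 = 1)
d(E) = -1 + E (d(E) = E - 1*1 = E - 1 = -1 + E)
F(K, k) = -970/483 (F(K, k) = -2 + (16/(-644))/3 = -2 + (16*(-1/644))/3 = -2 + (⅓)*(-4/161) = -2 - 4/483 = -970/483)
F(-22, -29) + N(d(-19)) = -970/483 + (-1 - 19) = -970/483 - 20 = -10630/483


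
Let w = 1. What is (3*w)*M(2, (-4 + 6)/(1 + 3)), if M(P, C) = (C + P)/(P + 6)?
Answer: 15/16 ≈ 0.93750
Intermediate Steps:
M(P, C) = (C + P)/(6 + P)
(3*w)*M(2, (-4 + 6)/(1 + 3)) = (3*1)*(((-4 + 6)/(1 + 3) + 2)/(6 + 2)) = 3*((2/4 + 2)/8) = 3*((2*(¼) + 2)/8) = 3*((½ + 2)/8) = 3*((⅛)*(5/2)) = 3*(5/16) = 15/16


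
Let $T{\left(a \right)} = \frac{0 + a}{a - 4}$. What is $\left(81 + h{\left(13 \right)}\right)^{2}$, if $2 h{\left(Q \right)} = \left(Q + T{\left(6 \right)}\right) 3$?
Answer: $11025$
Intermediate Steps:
$T{\left(a \right)} = \frac{a}{-4 + a}$
$h{\left(Q \right)} = \frac{9}{2} + \frac{3 Q}{2}$ ($h{\left(Q \right)} = \frac{\left(Q + \frac{6}{-4 + 6}\right) 3}{2} = \frac{\left(Q + \frac{6}{2}\right) 3}{2} = \frac{\left(Q + 6 \cdot \frac{1}{2}\right) 3}{2} = \frac{\left(Q + 3\right) 3}{2} = \frac{\left(3 + Q\right) 3}{2} = \frac{9 + 3 Q}{2} = \frac{9}{2} + \frac{3 Q}{2}$)
$\left(81 + h{\left(13 \right)}\right)^{2} = \left(81 + \left(\frac{9}{2} + \frac{3}{2} \cdot 13\right)\right)^{2} = \left(81 + \left(\frac{9}{2} + \frac{39}{2}\right)\right)^{2} = \left(81 + 24\right)^{2} = 105^{2} = 11025$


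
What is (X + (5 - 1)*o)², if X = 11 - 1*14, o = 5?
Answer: 289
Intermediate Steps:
X = -3 (X = 11 - 14 = -3)
(X + (5 - 1)*o)² = (-3 + (5 - 1)*5)² = (-3 + 4*5)² = (-3 + 20)² = 17² = 289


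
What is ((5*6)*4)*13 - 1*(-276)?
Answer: 1836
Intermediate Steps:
((5*6)*4)*13 - 1*(-276) = (30*4)*13 + 276 = 120*13 + 276 = 1560 + 276 = 1836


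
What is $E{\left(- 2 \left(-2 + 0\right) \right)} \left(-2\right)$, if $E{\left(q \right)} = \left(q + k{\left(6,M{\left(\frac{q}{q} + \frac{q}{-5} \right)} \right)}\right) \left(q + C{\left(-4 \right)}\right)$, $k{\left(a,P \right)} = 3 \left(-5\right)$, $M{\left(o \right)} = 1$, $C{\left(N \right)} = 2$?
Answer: $132$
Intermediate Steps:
$k{\left(a,P \right)} = -15$
$E{\left(q \right)} = \left(-15 + q\right) \left(2 + q\right)$ ($E{\left(q \right)} = \left(q - 15\right) \left(q + 2\right) = \left(-15 + q\right) \left(2 + q\right)$)
$E{\left(- 2 \left(-2 + 0\right) \right)} \left(-2\right) = \left(-30 + \left(- 2 \left(-2 + 0\right)\right)^{2} - 13 \left(- 2 \left(-2 + 0\right)\right)\right) \left(-2\right) = \left(-30 + \left(\left(-2\right) \left(-2\right)\right)^{2} - 13 \left(\left(-2\right) \left(-2\right)\right)\right) \left(-2\right) = \left(-30 + 4^{2} - 52\right) \left(-2\right) = \left(-30 + 16 - 52\right) \left(-2\right) = \left(-66\right) \left(-2\right) = 132$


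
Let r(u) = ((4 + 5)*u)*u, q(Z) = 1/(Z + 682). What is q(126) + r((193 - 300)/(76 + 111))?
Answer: 83292097/28254952 ≈ 2.9479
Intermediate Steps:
q(Z) = 1/(682 + Z)
r(u) = 9*u² (r(u) = (9*u)*u = 9*u²)
q(126) + r((193 - 300)/(76 + 111)) = 1/(682 + 126) + 9*((193 - 300)/(76 + 111))² = 1/808 + 9*(-107/187)² = 1/808 + 9*(11449/34969) = 1/808 + 103041/34969 = 83292097/28254952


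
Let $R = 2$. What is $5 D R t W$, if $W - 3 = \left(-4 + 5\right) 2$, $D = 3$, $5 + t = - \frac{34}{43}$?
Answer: $- \frac{37350}{43} \approx -868.6$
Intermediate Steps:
$t = - \frac{249}{43}$ ($t = -5 - \frac{34}{43} = - \frac{249}{43} \approx -5.7907$)
$W = 5$ ($W = 3 + \left(-4 + 5\right) 2 = 3 + 1 \cdot 2 = 3 + 2 = 5$)
$5 D R t W = 5 \cdot 3 \cdot 2 \left(- \frac{249}{43}\right) 5 = 15 \cdot 2 \left(- \frac{249}{43}\right) 5 = 30 \left(- \frac{249}{43}\right) 5 = \left(- \frac{7470}{43}\right) 5 = - \frac{37350}{43}$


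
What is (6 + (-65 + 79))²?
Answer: 400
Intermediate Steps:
(6 + (-65 + 79))² = (6 + 14)² = 20² = 400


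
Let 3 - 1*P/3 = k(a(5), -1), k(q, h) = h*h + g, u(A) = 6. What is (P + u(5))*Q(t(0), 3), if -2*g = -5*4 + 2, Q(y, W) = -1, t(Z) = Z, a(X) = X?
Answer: 15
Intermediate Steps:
g = 9 (g = -(-5*4 + 2)/2 = -(-20 + 2)/2 = -½*(-18) = 9)
k(q, h) = 9 + h² (k(q, h) = h*h + 9 = h² + 9 = 9 + h²)
P = -21 (P = 9 - 3*(9 + (-1)²) = 9 - 3*(9 + 1) = 9 - 3*10 = 9 - 30 = -21)
(P + u(5))*Q(t(0), 3) = (-21 + 6)*(-1) = -15*(-1) = 15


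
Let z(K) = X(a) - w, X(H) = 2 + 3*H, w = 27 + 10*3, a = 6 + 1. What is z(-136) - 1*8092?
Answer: -8126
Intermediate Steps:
a = 7
w = 57 (w = 27 + 30 = 57)
z(K) = -34 (z(K) = (2 + 3*7) - 1*57 = (2 + 21) - 57 = 23 - 57 = -34)
z(-136) - 1*8092 = -34 - 1*8092 = -34 - 8092 = -8126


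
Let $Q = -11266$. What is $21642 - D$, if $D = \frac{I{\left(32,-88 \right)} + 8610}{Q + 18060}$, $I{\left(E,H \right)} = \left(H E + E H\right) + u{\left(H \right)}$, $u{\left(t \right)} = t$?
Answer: $\frac{73516429}{3397} \approx 21642.0$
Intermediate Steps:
$I{\left(E,H \right)} = H + 2 E H$ ($I{\left(E,H \right)} = \left(H E + E H\right) + H = \left(E H + E H\right) + H = 2 E H + H = H + 2 E H$)
$D = \frac{1445}{3397}$ ($D = \frac{- 88 \left(1 + 2 \cdot 32\right) + 8610}{-11266 + 18060} = \frac{- 88 \left(1 + 64\right) + 8610}{6794} = \left(\left(-88\right) 65 + 8610\right) \frac{1}{6794} = \left(-5720 + 8610\right) \frac{1}{6794} = 2890 \cdot \frac{1}{6794} = \frac{1445}{3397} \approx 0.42538$)
$21642 - D = 21642 - \frac{1445}{3397} = \frac{73516429}{3397}$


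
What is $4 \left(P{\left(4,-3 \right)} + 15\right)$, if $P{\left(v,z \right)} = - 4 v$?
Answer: $-4$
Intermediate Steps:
$4 \left(P{\left(4,-3 \right)} + 15\right) = 4 \left(\left(-4\right) 4 + 15\right) = 4 \left(-16 + 15\right) = 4 \left(-1\right) = -4$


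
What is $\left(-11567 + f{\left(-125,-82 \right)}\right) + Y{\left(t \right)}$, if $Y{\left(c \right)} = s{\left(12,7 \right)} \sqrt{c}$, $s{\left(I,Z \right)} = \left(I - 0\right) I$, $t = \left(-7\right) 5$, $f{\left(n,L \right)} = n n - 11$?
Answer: $4047 + 144 i \sqrt{35} \approx 4047.0 + 851.92 i$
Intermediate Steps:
$f{\left(n,L \right)} = -11 + n^{2}$ ($f{\left(n,L \right)} = n^{2} - 11 = -11 + n^{2}$)
$t = -35$
$s{\left(I,Z \right)} = I^{2}$ ($s{\left(I,Z \right)} = \left(I + 0\right) I = I I = I^{2}$)
$Y{\left(c \right)} = 144 \sqrt{c}$ ($Y{\left(c \right)} = 12^{2} \sqrt{c} = 144 \sqrt{c}$)
$\left(-11567 + f{\left(-125,-82 \right)}\right) + Y{\left(t \right)} = \left(-11567 - \left(11 - \left(-125\right)^{2}\right)\right) + 144 \sqrt{-35} = \left(-11567 + \left(-11 + 15625\right)\right) + 144 i \sqrt{35} = \left(-11567 + 15614\right) + 144 i \sqrt{35} = 4047 + 144 i \sqrt{35}$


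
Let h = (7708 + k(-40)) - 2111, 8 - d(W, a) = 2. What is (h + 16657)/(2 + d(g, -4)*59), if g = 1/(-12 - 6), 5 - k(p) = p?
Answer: 22299/356 ≈ 62.638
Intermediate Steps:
k(p) = 5 - p
g = -1/18 (g = 1/(-18) = -1/18 ≈ -0.055556)
d(W, a) = 6 (d(W, a) = 8 - 1*2 = 8 - 2 = 6)
h = 5642 (h = (7708 + (5 - 1*(-40))) - 2111 = (7708 + (5 + 40)) - 2111 = (7708 + 45) - 2111 = 7753 - 2111 = 5642)
(h + 16657)/(2 + d(g, -4)*59) = (5642 + 16657)/(2 + 6*59) = 22299/(2 + 354) = 22299/356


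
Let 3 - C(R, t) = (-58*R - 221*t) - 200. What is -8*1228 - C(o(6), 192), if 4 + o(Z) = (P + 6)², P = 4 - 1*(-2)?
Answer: -60579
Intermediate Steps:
P = 6 (P = 4 + 2 = 6)
o(Z) = 140 (o(Z) = -4 + (6 + 6)² = -4 + 12² = -4 + 144 = 140)
C(R, t) = 203 + 58*R + 221*t (C(R, t) = 3 - ((-58*R - 221*t) - 200) = 3 - ((-221*t - 58*R) - 200) = 3 - (-200 - 221*t - 58*R) = 3 + (200 + 58*R + 221*t) = 203 + 58*R + 221*t)
-8*1228 - C(o(6), 192) = -8*1228 - (203 + 58*140 + 221*192) = -9824 - (203 + 8120 + 42432) = -9824 - 1*50755 = -9824 - 50755 = -60579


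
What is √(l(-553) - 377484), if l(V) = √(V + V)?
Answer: √(-377484 + I*√1106) ≈ 0.027 + 614.4*I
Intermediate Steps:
l(V) = √2*√V (l(V) = √(2*V) = √2*√V)
√(l(-553) - 377484) = √(√2*√(-553) - 377484) = √(√2*(I*√553) - 377484) = √(I*√1106 - 377484) = √(-377484 + I*√1106)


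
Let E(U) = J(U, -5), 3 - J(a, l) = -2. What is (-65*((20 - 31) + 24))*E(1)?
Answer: -4225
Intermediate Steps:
J(a, l) = 5 (J(a, l) = 3 - 1*(-2) = 3 + 2 = 5)
E(U) = 5
(-65*((20 - 31) + 24))*E(1) = -65*((20 - 31) + 24)*5 = -65*(-11 + 24)*5 = -65*13*5 = -845*5 = -4225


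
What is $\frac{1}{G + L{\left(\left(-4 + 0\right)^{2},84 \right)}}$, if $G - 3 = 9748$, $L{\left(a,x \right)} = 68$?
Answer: $\frac{1}{9819} \approx 0.00010184$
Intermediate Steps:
$G = 9751$ ($G = 3 + 9748 = 9751$)
$\frac{1}{G + L{\left(\left(-4 + 0\right)^{2},84 \right)}} = \frac{1}{9751 + 68} = \frac{1}{9819}$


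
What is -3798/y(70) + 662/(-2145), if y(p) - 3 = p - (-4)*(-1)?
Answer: -2730796/49335 ≈ -55.352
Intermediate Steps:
y(p) = -1 + p (y(p) = 3 + (p - (-4)*(-1)) = 3 + (p - 4*1) = 3 + (p - 4) = 3 + (-4 + p) = -1 + p)
-3798/y(70) + 662/(-2145) = -3798/(-1 + 70) + 662/(-2145) = -3798/69 + 662*(-1/2145) = -3798*1/69 - 662/2145 = -1266/23 - 662/2145 = -2730796/49335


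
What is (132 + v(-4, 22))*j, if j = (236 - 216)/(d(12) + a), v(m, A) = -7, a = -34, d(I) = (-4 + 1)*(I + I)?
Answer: -1250/53 ≈ -23.585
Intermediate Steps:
d(I) = -6*I
j = -10/53 (j = (236 - 216)/(-6*12 - 34) = 20/(-72 - 34) = 20/(-106) = 20*(-1/106) = -10/53 ≈ -0.18868)
(132 + v(-4, 22))*j = (132 - 7)*(-10/53) = 125*(-10/53) = -1250/53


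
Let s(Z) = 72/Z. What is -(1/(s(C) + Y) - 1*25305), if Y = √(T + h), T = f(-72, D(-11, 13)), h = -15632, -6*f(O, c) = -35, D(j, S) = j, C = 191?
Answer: 86552721409893/3420380221 + 36481*I*√562542/3420380221 ≈ 25305.0 + 0.0079996*I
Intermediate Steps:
f(O, c) = 35/6 (f(O, c) = -⅙*(-35) = 35/6)
T = 35/6 ≈ 5.8333
Y = I*√562542/6 (Y = √(35/6 - 15632) = √(-93757/6) = I*√562542/6 ≈ 125.0*I)
-(1/(s(C) + Y) - 1*25305) = -(1/(72/191 + I*√562542/6) - 1*25305) = -(1/(72*(1/191) + I*√562542/6) - 25305) = -(1/(72/191 + I*√562542/6) - 25305) = -(-25305 + 1/(72/191 + I*√562542/6)) = 25305 - 1/(72/191 + I*√562542/6)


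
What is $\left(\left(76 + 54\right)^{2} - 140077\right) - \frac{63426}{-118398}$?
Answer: $- \frac{2430641170}{19733} \approx -1.2318 \cdot 10^{5}$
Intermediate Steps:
$\left(\left(76 + 54\right)^{2} - 140077\right) - \frac{63426}{-118398} = \left(130^{2} - 140077\right) - - \frac{10571}{19733} = \left(16900 - 140077\right) + \frac{10571}{19733} = -123177 + \frac{10571}{19733} = - \frac{2430641170}{19733}$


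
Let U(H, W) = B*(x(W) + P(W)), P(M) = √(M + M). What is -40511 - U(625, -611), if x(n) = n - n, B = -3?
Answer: -40511 + 3*I*√1222 ≈ -40511.0 + 104.87*I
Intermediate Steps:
P(M) = √2*√M (P(M) = √(2*M) = √2*√M)
x(n) = 0
U(H, W) = -3*√2*√W (U(H, W) = -3*(0 + √2*√W) = -3*√2*√W)
-40511 - U(625, -611) = -40511 - (-3)*√2*√(-611) = -40511 - (-3)*√2*I*√611 = -40511 - (-3)*I*√1222 = -40511 + 3*I*√1222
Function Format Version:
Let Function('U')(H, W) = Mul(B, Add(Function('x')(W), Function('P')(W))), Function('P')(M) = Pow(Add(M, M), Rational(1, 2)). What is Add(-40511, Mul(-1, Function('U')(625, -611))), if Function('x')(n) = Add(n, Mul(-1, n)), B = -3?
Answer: Add(-40511, Mul(3, I, Pow(1222, Rational(1, 2)))) ≈ Add(-40511., Mul(104.87, I))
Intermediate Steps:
Function('P')(M) = Mul(Pow(2, Rational(1, 2)), Pow(M, Rational(1, 2))) (Function('P')(M) = Pow(Mul(2, M), Rational(1, 2)) = Mul(Pow(2, Rational(1, 2)), Pow(M, Rational(1, 2))))
Function('x')(n) = 0
Function('U')(H, W) = Mul(-3, Pow(2, Rational(1, 2)), Pow(W, Rational(1, 2))) (Function('U')(H, W) = Mul(-3, Add(0, Mul(Pow(2, Rational(1, 2)), Pow(W, Rational(1, 2))))) = Mul(-3, Mul(Pow(2, Rational(1, 2)), Pow(W, Rational(1, 2)))) = Mul(-3, Pow(2, Rational(1, 2)), Pow(W, Rational(1, 2))))
Add(-40511, Mul(-1, Function('U')(625, -611))) = Add(-40511, Mul(-1, Mul(-3, Pow(2, Rational(1, 2)), Pow(-611, Rational(1, 2))))) = Add(-40511, Mul(-1, Mul(-3, Pow(2, Rational(1, 2)), Mul(I, Pow(611, Rational(1, 2)))))) = Add(-40511, Mul(-1, Mul(-3, I, Pow(1222, Rational(1, 2))))) = Add(-40511, Mul(3, I, Pow(1222, Rational(1, 2))))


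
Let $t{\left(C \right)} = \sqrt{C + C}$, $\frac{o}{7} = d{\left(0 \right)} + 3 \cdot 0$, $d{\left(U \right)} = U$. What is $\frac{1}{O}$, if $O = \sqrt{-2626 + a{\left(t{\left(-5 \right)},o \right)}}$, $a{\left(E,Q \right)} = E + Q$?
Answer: $\frac{1}{\sqrt{-2626 + i \sqrt{10}}} \approx 1.17 \cdot 10^{-5} - 0.019514 i$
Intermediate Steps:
$o = 0$ ($o = 7 \left(0 + 3 \cdot 0\right) = 7 \left(0 + 0\right) = 7 \cdot 0 = 0$)
$t{\left(C \right)} = \sqrt{2} \sqrt{C}$ ($t{\left(C \right)} = \sqrt{2 C} = \sqrt{2} \sqrt{C}$)
$O = \sqrt{-2626 + i \sqrt{10}}$ ($O = \sqrt{-2626 + \left(\sqrt{2} \sqrt{-5} + 0\right)} = \sqrt{-2626 + \left(\sqrt{2} i \sqrt{5} + 0\right)} = \sqrt{-2626 + \left(i \sqrt{10} + 0\right)} = \sqrt{-2626 + i \sqrt{10}} \approx 0.0309 + 51.245 i$)
$\frac{1}{O} = \frac{1}{\sqrt{-2626 + i \sqrt{10}}}$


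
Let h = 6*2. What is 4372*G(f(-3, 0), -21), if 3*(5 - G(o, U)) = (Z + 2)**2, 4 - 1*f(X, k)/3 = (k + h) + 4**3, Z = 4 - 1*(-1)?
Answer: -148648/3 ≈ -49549.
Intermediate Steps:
h = 12
Z = 5 (Z = 4 + 1 = 5)
f(X, k) = -216 - 3*k (f(X, k) = 12 - 3*((k + 12) + 4**3) = 12 - 3*((12 + k) + 64) = 12 - 3*(76 + k) = 12 + (-228 - 3*k) = -216 - 3*k)
G(o, U) = -34/3 (G(o, U) = 5 - (5 + 2)**2/3 = 5 - 1/3*7**2 = 5 - 1/3*49 = 5 - 49/3 = -34/3)
4372*G(f(-3, 0), -21) = 4372*(-34/3) = -148648/3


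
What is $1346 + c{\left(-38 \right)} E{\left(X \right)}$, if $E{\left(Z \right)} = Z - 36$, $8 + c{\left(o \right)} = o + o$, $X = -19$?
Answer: $5966$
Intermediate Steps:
$c{\left(o \right)} = -8 + 2 o$ ($c{\left(o \right)} = -8 + \left(o + o\right) = -8 + 2 o$)
$E{\left(Z \right)} = -36 + Z$
$1346 + c{\left(-38 \right)} E{\left(X \right)} = 1346 + \left(-8 + 2 \left(-38\right)\right) \left(-36 - 19\right) = 1346 + \left(-8 - 76\right) \left(-55\right) = 1346 - -4620 = 1346 + 4620 = 5966$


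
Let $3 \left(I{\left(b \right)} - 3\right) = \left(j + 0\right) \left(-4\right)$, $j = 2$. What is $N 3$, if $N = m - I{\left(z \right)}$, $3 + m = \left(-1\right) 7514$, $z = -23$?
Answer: $-22552$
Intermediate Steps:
$I{\left(b \right)} = \frac{1}{3}$ ($I{\left(b \right)} = 3 + \frac{\left(2 + 0\right) \left(-4\right)}{3} = 3 + \frac{2 \left(-4\right)}{3} = 3 + \frac{1}{3} \left(-8\right) = 3 - \frac{8}{3} = \frac{1}{3}$)
$m = -7517$ ($m = -3 - 7514 = -7517$)
$N = - \frac{22552}{3}$ ($N = -7517 - \frac{1}{3} = - \frac{22552}{3} \approx -7517.3$)
$N 3 = \left(- \frac{22552}{3}\right) 3 = -22552$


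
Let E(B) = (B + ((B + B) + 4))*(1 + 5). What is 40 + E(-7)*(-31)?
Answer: 3202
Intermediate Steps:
E(B) = 24 + 18*B (E(B) = (B + (2*B + 4))*6 = (B + (4 + 2*B))*6 = (4 + 3*B)*6 = 24 + 18*B)
40 + E(-7)*(-31) = 40 + (24 + 18*(-7))*(-31) = 40 + (24 - 126)*(-31) = 40 - 102*(-31) = 40 + 3162 = 3202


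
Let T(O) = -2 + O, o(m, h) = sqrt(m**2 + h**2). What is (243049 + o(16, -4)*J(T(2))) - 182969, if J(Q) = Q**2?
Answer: 60080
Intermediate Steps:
o(m, h) = sqrt(h**2 + m**2)
(243049 + o(16, -4)*J(T(2))) - 182969 = (243049 + sqrt((-4)**2 + 16**2)*(-2 + 2)**2) - 182969 = (243049 + sqrt(16 + 256)*0**2) - 182969 = (243049 + sqrt(272)*0) - 182969 = (243049 + (4*sqrt(17))*0) - 182969 = (243049 + 0) - 182969 = 243049 - 182969 = 60080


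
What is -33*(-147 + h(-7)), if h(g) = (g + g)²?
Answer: -1617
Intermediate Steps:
h(g) = 4*g² (h(g) = (2*g)² = 4*g²)
-33*(-147 + h(-7)) = -33*(-147 + 4*(-7)²) = -33*(-147 + 4*49) = -33*(-147 + 196) = -33*49 = -1617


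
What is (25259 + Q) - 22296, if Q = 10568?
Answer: 13531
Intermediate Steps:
(25259 + Q) - 22296 = (25259 + 10568) - 22296 = 35827 - 22296 = 13531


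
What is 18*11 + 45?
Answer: 243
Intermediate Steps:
18*11 + 45 = 198 + 45 = 243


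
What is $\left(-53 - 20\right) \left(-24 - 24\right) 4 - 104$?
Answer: $13912$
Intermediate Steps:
$\left(-53 - 20\right) \left(-24 - 24\right) 4 - 104 = - 73 \left(-24 - 24\right) 4 - 104 = \left(-73\right) \left(-48\right) 4 - 104 = 3504 \cdot 4 - 104 = 14016 - 104 = 13912$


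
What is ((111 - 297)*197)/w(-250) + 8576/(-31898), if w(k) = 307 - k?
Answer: -586791674/8883593 ≈ -66.053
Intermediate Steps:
((111 - 297)*197)/w(-250) + 8576/(-31898) = ((111 - 297)*197)/(307 - 1*(-250)) + 8576/(-31898) = (-186*197)/(307 + 250) + 8576*(-1/31898) = -36642/557 - 4288/15949 = -586791674/8883593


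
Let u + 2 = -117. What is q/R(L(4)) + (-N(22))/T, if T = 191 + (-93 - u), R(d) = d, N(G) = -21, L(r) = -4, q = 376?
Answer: -2911/31 ≈ -93.903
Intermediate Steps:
u = -119 (u = -2 - 117 = -119)
T = 217 (T = 191 + (-93 - 1*(-119)) = 191 + (-93 + 119) = 191 + 26 = 217)
q/R(L(4)) + (-N(22))/T = 376/(-4) - 1*(-21)/217 = 376*(-1/4) + 21*(1/217) = -94 + 3/31 = -2911/31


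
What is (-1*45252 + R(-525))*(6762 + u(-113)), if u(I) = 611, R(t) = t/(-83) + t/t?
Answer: -27687885884/83 ≈ -3.3359e+8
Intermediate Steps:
R(t) = 1 - t/83 (R(t) = t*(-1/83) + 1 = -t/83 + 1 = 1 - t/83)
(-1*45252 + R(-525))*(6762 + u(-113)) = (-1*45252 + (1 - 1/83*(-525)))*(6762 + 611) = (-45252 + (1 + 525/83))*7373 = (-45252 + 608/83)*7373 = -3755308/83*7373 = -27687885884/83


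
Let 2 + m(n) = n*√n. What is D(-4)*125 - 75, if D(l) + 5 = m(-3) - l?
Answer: -450 - 375*I*√3 ≈ -450.0 - 649.52*I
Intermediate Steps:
m(n) = -2 + n^(3/2) (m(n) = -2 + n*√n = -2 + n^(3/2))
D(l) = -7 - l - 3*I*√3 (D(l) = -5 + ((-2 + (-3)^(3/2)) - l) = -5 + ((-2 - 3*I*√3) - l) = -5 + (-2 - l - 3*I*√3) = -7 - l - 3*I*√3)
D(-4)*125 - 75 = (-7 - 1*(-4) - 3*I*√3)*125 - 75 = (-7 + 4 - 3*I*√3)*125 - 75 = (-3 - 3*I*√3)*125 - 75 = (-375 - 375*I*√3) - 75 = -450 - 375*I*√3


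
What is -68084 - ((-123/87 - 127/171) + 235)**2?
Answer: -3007565127445/24591681 ≈ -1.2230e+5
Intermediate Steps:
-68084 - ((-123/87 - 127/171) + 235)**2 = -68084 - ((-123*1/87 - 127*1/171) + 235)**2 = -68084 - ((-41/29 - 127/171) + 235)**2 = -68084 - (-10694/4959 + 235)**2 = -68084 - (1154671/4959)**2 = -68084 - 1*1333265118241/24591681 = -68084 - 1333265118241/24591681 = -3007565127445/24591681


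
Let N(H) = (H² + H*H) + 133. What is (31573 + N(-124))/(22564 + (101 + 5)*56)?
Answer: 31229/14250 ≈ 2.1915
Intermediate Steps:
N(H) = 133 + 2*H² (N(H) = (H² + H²) + 133 = 2*H² + 133 = 133 + 2*H²)
(31573 + N(-124))/(22564 + (101 + 5)*56) = (31573 + (133 + 2*(-124)²))/(22564 + (101 + 5)*56) = (31573 + (133 + 2*15376))/(22564 + 106*56) = (31573 + (133 + 30752))/(22564 + 5936) = (31573 + 30885)/28500 = 62458*(1/28500) = 31229/14250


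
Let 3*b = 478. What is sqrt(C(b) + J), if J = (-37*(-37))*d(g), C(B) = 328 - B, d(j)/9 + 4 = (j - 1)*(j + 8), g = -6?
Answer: 2*I*sqrt(498621)/3 ≈ 470.75*I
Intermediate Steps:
b = 478/3 (b = (1/3)*478 = 478/3 ≈ 159.33)
d(j) = -36 + 9*(-1 + j)*(8 + j) (d(j) = -36 + 9*((j - 1)*(j + 8)) = -36 + 9*((-1 + j)*(8 + j)) = -36 + 9*(-1 + j)*(8 + j))
J = -221778 (J = (-37*(-37))*(-108 + 9*(-6)**2 + 63*(-6)) = 1369*(-108 + 9*36 - 378) = 1369*(-108 + 324 - 378) = 1369*(-162) = -221778)
sqrt(C(b) + J) = sqrt((328 - 1*478/3) - 221778) = sqrt((328 - 478/3) - 221778) = sqrt(506/3 - 221778) = sqrt(-664828/3) = 2*I*sqrt(498621)/3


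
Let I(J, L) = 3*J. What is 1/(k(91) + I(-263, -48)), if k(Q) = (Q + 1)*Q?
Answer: 1/7583 ≈ 0.00013187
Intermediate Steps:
k(Q) = Q*(1 + Q) (k(Q) = (1 + Q)*Q = Q*(1 + Q))
1/(k(91) + I(-263, -48)) = 1/(91*(1 + 91) + 3*(-263)) = 1/(91*92 - 789) = 1/(8372 - 789) = 1/7583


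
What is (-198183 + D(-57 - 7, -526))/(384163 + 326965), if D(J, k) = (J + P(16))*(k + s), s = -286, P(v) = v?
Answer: -159207/711128 ≈ -0.22388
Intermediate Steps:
D(J, k) = (-286 + k)*(16 + J) (D(J, k) = (J + 16)*(k - 286) = (16 + J)*(-286 + k) = (-286 + k)*(16 + J))
(-198183 + D(-57 - 7, -526))/(384163 + 326965) = (-198183 + (-4576 - 286*(-57 - 7) + 16*(-526) + (-57 - 7)*(-526)))/(384163 + 326965) = (-198183 + (-4576 - 286*(-64) - 8416 - 64*(-526)))/711128 = (-198183 + (-4576 + 18304 - 8416 + 33664))*(1/711128) = (-198183 + 38976)*(1/711128) = -159207*1/711128 = -159207/711128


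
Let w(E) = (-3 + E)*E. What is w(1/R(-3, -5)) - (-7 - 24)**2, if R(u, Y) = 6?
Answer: -34613/36 ≈ -961.47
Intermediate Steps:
w(E) = E*(-3 + E)
w(1/R(-3, -5)) - (-7 - 24)**2 = (-3 + 1/6)/6 - (-7 - 24)**2 = (-3 + 1/6)/6 - 1*(-31)**2 = (1/6)*(-17/6) - 1*961 = -17/36 - 961 = -34613/36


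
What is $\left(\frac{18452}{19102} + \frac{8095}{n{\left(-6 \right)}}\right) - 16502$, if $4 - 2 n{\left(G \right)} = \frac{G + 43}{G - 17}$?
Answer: $- \frac{16774071634}{1232079} \approx -13614.0$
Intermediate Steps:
$n{\left(G \right)} = 2 - \frac{43 + G}{2 \left(-17 + G\right)}$ ($n{\left(G \right)} = 2 - \frac{\left(G + 43\right) \frac{1}{G - 17}}{2} = 2 - \frac{\left(43 + G\right) \frac{1}{-17 + G}}{2} = 2 - \frac{\frac{1}{-17 + G} \left(43 + G\right)}{2} = 2 - \frac{43 + G}{2 \left(-17 + G\right)}$)
$\left(\frac{18452}{19102} + \frac{8095}{n{\left(-6 \right)}}\right) - 16502 = \left(\frac{18452}{19102} + \frac{8095}{\frac{3}{2} \frac{1}{-17 - 6} \left(-37 - 6\right)}\right) - 16502 = \left(18452 \cdot \frac{1}{19102} + \frac{8095}{\frac{3}{2} \frac{1}{-23} \left(-43\right)}\right) - 16502 = \left(\frac{9226}{9551} + \frac{8095}{\frac{3}{2} \left(- \frac{1}{23}\right) \left(-43\right)}\right) - 16502 = \left(\frac{9226}{9551} + \frac{8095}{\frac{129}{46}}\right) - 16502 = \left(\frac{9226}{9551} + 8095 \cdot \frac{46}{129}\right) - 16502 = \left(\frac{9226}{9551} + \frac{372370}{129}\right) - 16502 = \frac{3557696024}{1232079} - 16502 = - \frac{16774071634}{1232079}$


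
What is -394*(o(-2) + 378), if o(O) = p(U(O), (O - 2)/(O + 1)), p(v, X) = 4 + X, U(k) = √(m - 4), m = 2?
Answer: -152084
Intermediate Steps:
U(k) = I*√2 (U(k) = √(2 - 4) = √(-2) = I*√2)
o(O) = 4 + (-2 + O)/(1 + O) (o(O) = 4 + (O - 2)/(O + 1) = 4 + (-2 + O)/(1 + O))
-394*(o(-2) + 378) = -394*((2 + 5*(-2))/(1 - 2) + 378) = -394*((2 - 10)/(-1) + 378) = -394*(-1*(-8) + 378) = -394*(8 + 378) = -394*386 = -152084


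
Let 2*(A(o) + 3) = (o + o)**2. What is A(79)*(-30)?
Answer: -374370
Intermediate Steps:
A(o) = -3 + 2*o**2 (A(o) = -3 + (o + o)**2/2 = -3 + (2*o)**2/2 = -3 + (4*o**2)/2 = -3 + 2*o**2)
A(79)*(-30) = (-3 + 2*79**2)*(-30) = (-3 + 2*6241)*(-30) = (-3 + 12482)*(-30) = 12479*(-30) = -374370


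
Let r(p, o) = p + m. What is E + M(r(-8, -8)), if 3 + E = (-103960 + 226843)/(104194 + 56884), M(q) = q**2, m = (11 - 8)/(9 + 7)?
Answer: 1212296947/20617984 ≈ 58.798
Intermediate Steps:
m = 3/16 ≈ 0.18750
r(p, o) = 3/16 + p (r(p, o) = p + 3/16 = 3/16 + p)
E = -360351/161078 (E = -3 + (-103960 + 226843)/(104194 + 56884) = -3 + 122883/161078 = -360351/161078 ≈ -2.2371)
E + M(r(-8, -8)) = -360351/161078 + (3/16 - 8)**2 = -360351/161078 + (-125/16)**2 = -360351/161078 + 15625/256 = 1212296947/20617984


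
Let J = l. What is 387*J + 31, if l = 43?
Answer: 16672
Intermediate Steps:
J = 43
387*J + 31 = 387*43 + 31 = 16641 + 31 = 16672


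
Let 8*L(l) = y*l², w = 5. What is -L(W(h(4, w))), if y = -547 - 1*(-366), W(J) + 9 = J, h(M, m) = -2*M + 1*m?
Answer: 3258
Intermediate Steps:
h(M, m) = m - 2*M (h(M, m) = -2*M + m = m - 2*M)
W(J) = -9 + J
y = -181 (y = -547 + 366 = -181)
L(l) = -181*l²/8 (L(l) = (-181*l²)/8 = -181*l²/8)
-L(W(h(4, w))) = -(-181)*(-9 + (5 - 2*4))²/8 = -(-181)*(-9 + (5 - 8))²/8 = -(-181)*(-9 - 3)²/8 = -(-181)*(-12)²/8 = -(-181)*144/8 = -1*(-3258) = 3258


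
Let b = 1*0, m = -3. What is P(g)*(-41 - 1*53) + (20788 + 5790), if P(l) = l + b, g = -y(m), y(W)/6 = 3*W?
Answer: 21502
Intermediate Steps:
y(W) = 18*W (y(W) = 6*(3*W) = 18*W)
b = 0
g = 54 (g = -18*(-3) = -1*(-54) = 54)
P(l) = l (P(l) = l + 0 = l)
P(g)*(-41 - 1*53) + (20788 + 5790) = 54*(-41 - 1*53) + (20788 + 5790) = 54*(-41 - 53) + 26578 = 54*(-94) + 26578 = -5076 + 26578 = 21502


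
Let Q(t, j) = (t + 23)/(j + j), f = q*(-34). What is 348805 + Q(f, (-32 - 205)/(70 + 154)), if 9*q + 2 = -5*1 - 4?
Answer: 743935993/2133 ≈ 3.4877e+5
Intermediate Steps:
q = -11/9 (q = -2/9 + (-5*1 - 4)/9 = -2/9 + (-5 - 4)/9 = -2/9 + (⅑)*(-9) = -2/9 - 1 = -11/9 ≈ -1.2222)
f = 374/9 (f = -11/9*(-34) = 374/9 ≈ 41.556)
Q(t, j) = (23 + t)/(2*j) (Q(t, j) = (23 + t)/((2*j)) = (23 + t)*(1/(2*j)) = (23 + t)/(2*j))
348805 + Q(f, (-32 - 205)/(70 + 154)) = 348805 + (23 + 374/9)/(2*(((-32 - 205)/(70 + 154)))) = 348805 + (½)*(581/9)/(-237/224) = 348805 + (½)*(-224/237)*(581/9) = 348805 - 65072/2133 = 743935993/2133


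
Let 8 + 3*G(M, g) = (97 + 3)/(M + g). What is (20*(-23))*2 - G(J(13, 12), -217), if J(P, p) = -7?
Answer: -154087/168 ≈ -917.18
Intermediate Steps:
G(M, g) = -8/3 + 100/(3*(M + g)) (G(M, g) = -8/3 + ((97 + 3)/(M + g))/3 = -8/3 + (100/(M + g))/3 = -8/3 + 100/(3*(M + g)))
(20*(-23))*2 - G(J(13, 12), -217) = (20*(-23))*2 - 4*(25 - 2*(-7) - 2*(-217))/(3*(-7 - 217)) = -460*2 - 4*(25 + 14 + 434)/(3*(-224)) = -920 - 4*(-1)*473/(3*224) = -920 - 1*(-473/168) = -920 + 473/168 = -154087/168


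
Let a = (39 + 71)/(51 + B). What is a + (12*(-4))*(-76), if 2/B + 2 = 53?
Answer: 9501354/2603 ≈ 3650.2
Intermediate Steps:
B = 2/51 (B = 2/(-2 + 53) = 2/51 ≈ 0.039216)
a = 5610/2603 (a = (39 + 71)/(51 + 2/51) = 110/(2603/51) = 110*(51/2603) = 5610/2603 ≈ 2.1552)
a + (12*(-4))*(-76) = 5610/2603 + (12*(-4))*(-76) = 5610/2603 - 48*(-76) = 5610/2603 + 3648 = 9501354/2603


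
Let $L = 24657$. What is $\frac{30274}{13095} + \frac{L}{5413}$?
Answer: $\frac{486756577}{70883235} \approx 6.867$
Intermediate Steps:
$\frac{30274}{13095} + \frac{L}{5413} = \frac{30274}{13095} + \frac{24657}{5413} = \frac{486756577}{70883235}$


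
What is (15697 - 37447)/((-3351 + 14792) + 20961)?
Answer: -10875/16201 ≈ -0.67126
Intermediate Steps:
(15697 - 37447)/((-3351 + 14792) + 20961) = -21750/(11441 + 20961) = -21750/32402 = -21750*1/32402 = -10875/16201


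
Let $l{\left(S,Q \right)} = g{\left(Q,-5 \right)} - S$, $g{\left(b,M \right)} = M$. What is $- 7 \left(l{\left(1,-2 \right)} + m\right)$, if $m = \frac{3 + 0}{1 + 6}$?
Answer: $39$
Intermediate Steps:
$m = \frac{3}{7} \approx 0.42857$
$l{\left(S,Q \right)} = -5 - S$
$- 7 \left(l{\left(1,-2 \right)} + m\right) = - 7 \left(\left(-5 - 1\right) + \frac{3}{7}\right) = - 7 \left(-6 + \frac{3}{7}\right) = \left(-7\right) \left(- \frac{39}{7}\right) = 39$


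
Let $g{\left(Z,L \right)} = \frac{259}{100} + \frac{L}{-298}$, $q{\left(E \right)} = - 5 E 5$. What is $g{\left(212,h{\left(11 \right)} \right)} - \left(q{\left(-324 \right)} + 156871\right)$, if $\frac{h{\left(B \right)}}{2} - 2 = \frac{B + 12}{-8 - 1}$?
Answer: $- \frac{22122263281}{134100} \approx -1.6497 \cdot 10^{5}$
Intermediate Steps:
$q{\left(E \right)} = - 25 E$
$h{\left(B \right)} = \frac{4}{3} - \frac{2 B}{9}$ ($h{\left(B \right)} = 4 + 2 \frac{B + 12}{-8 - 1} = 4 + 2 \frac{12 + B}{-9} = 4 + 2 \left(12 + B\right) \left(- \frac{1}{9}\right) = 4 + 2 \left(- \frac{4}{3} - \frac{B}{9}\right) = 4 - \left(\frac{8}{3} + \frac{2 B}{9}\right) = \frac{4}{3} - \frac{2 B}{9}$)
$g{\left(Z,L \right)} = \frac{259}{100} - \frac{L}{298}$ ($g{\left(Z,L \right)} = 259 \cdot \frac{1}{100} + L \left(- \frac{1}{298}\right) = \frac{259}{100} - \frac{L}{298}$)
$g{\left(212,h{\left(11 \right)} \right)} - \left(q{\left(-324 \right)} + 156871\right) = \left(\frac{259}{100} - \frac{\frac{4}{3} - \frac{22}{9}}{298}\right) - \left(\left(-25\right) \left(-324\right) + 156871\right) = \left(\frac{259}{100} - \frac{\frac{4}{3} - \frac{22}{9}}{298}\right) - \left(8100 + 156871\right) = \left(\frac{259}{100} - - \frac{5}{1341}\right) - 164971 = \left(\frac{259}{100} + \frac{5}{1341}\right) - 164971 = \frac{347819}{134100} - 164971 = - \frac{22122263281}{134100}$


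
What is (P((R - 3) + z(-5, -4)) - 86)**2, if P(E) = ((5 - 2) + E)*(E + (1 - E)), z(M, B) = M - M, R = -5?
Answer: 8281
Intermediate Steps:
z(M, B) = 0
P(E) = 3 + E (P(E) = (3 + E)*1 = 3 + E)
(P((R - 3) + z(-5, -4)) - 86)**2 = ((3 + ((-5 - 3) + 0)) - 86)**2 = ((3 + (-8 + 0)) - 86)**2 = ((3 - 8) - 86)**2 = (-5 - 86)**2 = (-91)**2 = 8281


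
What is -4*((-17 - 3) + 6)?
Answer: 56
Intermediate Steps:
-4*((-17 - 3) + 6) = -4*(-20 + 6) = -4*(-14) = 56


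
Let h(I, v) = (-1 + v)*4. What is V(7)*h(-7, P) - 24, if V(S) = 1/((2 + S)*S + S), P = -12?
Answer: -866/35 ≈ -24.743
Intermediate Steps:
h(I, v) = -4 + 4*v
V(S) = 1/(S + S*(2 + S)) (V(S) = 1/(S*(2 + S) + S) = 1/(S + S*(2 + S)))
V(7)*h(-7, P) - 24 = (1/(7*(3 + 7)))*(-4 + 4*(-12)) - 24 = ((⅐)/10)*(-4 - 48) - 24 = ((⅐)*(⅒))*(-52) - 24 = (1/70)*(-52) - 24 = -26/35 - 24 = -866/35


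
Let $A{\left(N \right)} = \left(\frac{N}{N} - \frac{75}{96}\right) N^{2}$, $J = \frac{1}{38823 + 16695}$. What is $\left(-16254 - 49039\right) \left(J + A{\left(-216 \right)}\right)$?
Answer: $- \frac{36996104780737}{55518} \approx -6.6638 \cdot 10^{8}$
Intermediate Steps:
$J = \frac{1}{55518} \approx 1.8012 \cdot 10^{-5}$
$A{\left(N \right)} = \frac{7 N^{2}}{32}$ ($A{\left(N \right)} = \left(1 - \frac{25}{32}\right) N^{2} = \frac{7 N^{2}}{32}$)
$\left(-16254 - 49039\right) \left(J + A{\left(-216 \right)}\right) = \left(-16254 - 49039\right) \left(\frac{1}{55518} + \frac{7 \left(-216\right)^{2}}{32}\right) = - 65293 \left(\frac{1}{55518} + \frac{7}{32} \cdot 46656\right) = - 65293 \left(\frac{1}{55518} + 10206\right) = \left(-65293\right) \frac{566616709}{55518} = - \frac{36996104780737}{55518}$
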